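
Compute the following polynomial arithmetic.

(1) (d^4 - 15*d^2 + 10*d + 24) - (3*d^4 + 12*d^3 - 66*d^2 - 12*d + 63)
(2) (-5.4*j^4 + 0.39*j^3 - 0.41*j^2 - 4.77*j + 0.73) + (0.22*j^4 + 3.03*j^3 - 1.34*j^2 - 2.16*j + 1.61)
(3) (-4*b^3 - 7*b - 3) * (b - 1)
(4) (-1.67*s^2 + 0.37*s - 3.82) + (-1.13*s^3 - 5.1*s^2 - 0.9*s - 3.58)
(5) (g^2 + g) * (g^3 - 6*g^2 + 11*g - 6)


(1) = -2*d^4 - 12*d^3 + 51*d^2 + 22*d - 39
(2) = -5.18*j^4 + 3.42*j^3 - 1.75*j^2 - 6.93*j + 2.34
(3) = -4*b^4 + 4*b^3 - 7*b^2 + 4*b + 3
(4) = -1.13*s^3 - 6.77*s^2 - 0.53*s - 7.4
(5) = g^5 - 5*g^4 + 5*g^3 + 5*g^2 - 6*g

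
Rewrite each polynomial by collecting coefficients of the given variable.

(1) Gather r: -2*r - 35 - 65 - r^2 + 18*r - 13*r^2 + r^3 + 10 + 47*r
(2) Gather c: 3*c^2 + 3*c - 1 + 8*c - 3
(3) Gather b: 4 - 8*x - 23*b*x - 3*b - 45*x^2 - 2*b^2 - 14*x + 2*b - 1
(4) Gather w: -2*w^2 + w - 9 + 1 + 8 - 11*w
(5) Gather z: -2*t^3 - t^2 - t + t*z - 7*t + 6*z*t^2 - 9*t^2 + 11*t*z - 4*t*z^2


(1) = r^3 - 14*r^2 + 63*r - 90
(2) = 3*c^2 + 11*c - 4
(3) = -2*b^2 + b*(-23*x - 1) - 45*x^2 - 22*x + 3
(4) = -2*w^2 - 10*w
(5) = -2*t^3 - 10*t^2 - 4*t*z^2 - 8*t + z*(6*t^2 + 12*t)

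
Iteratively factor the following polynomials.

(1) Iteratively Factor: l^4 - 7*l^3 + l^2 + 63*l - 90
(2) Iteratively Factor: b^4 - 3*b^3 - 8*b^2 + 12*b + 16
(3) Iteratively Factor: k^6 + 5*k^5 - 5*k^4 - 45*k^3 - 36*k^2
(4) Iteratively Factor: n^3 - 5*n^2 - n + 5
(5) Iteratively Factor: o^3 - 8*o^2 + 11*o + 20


(1) = (l - 3)*(l^3 - 4*l^2 - 11*l + 30) = (l - 3)*(l + 3)*(l^2 - 7*l + 10) = (l - 3)*(l - 2)*(l + 3)*(l - 5)
(2) = (b - 4)*(b^3 + b^2 - 4*b - 4) = (b - 4)*(b + 2)*(b^2 - b - 2) = (b - 4)*(b + 1)*(b + 2)*(b - 2)
(3) = (k + 3)*(k^5 + 2*k^4 - 11*k^3 - 12*k^2) = (k + 3)*(k + 4)*(k^4 - 2*k^3 - 3*k^2) = k*(k + 3)*(k + 4)*(k^3 - 2*k^2 - 3*k) = k*(k + 1)*(k + 3)*(k + 4)*(k^2 - 3*k) = k^2*(k + 1)*(k + 3)*(k + 4)*(k - 3)
(4) = (n + 1)*(n^2 - 6*n + 5) = (n - 5)*(n + 1)*(n - 1)
(5) = (o - 5)*(o^2 - 3*o - 4) = (o - 5)*(o - 4)*(o + 1)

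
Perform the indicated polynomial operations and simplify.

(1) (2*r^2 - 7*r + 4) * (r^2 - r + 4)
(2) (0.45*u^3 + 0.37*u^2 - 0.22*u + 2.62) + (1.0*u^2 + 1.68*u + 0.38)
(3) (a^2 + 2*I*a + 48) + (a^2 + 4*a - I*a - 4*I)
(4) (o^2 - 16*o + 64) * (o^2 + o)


(1) = 2*r^4 - 9*r^3 + 19*r^2 - 32*r + 16
(2) = 0.45*u^3 + 1.37*u^2 + 1.46*u + 3.0
(3) = 2*a^2 + 4*a + I*a + 48 - 4*I
(4) = o^4 - 15*o^3 + 48*o^2 + 64*o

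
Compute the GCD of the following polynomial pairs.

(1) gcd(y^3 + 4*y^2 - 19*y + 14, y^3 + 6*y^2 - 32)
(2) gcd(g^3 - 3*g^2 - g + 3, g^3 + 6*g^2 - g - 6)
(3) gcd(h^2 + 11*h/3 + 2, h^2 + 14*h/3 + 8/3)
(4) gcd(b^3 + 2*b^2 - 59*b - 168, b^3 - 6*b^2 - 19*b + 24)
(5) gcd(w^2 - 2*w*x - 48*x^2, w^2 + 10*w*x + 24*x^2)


(1) = gcd((y - 2)*(y - 1)*(y + 7), (y - 2)*(y + 4)^2) = y - 2
(2) = gcd((g - 3)*(g - 1)*(g + 1), (g - 1)*(g + 1)*(g + 6)) = g^2 - 1
(3) = h + 2/3
(4) = gcd((b - 8)*(b + 3)*(b + 7), (b - 8)*(b - 1)*(b + 3)) = b^2 - 5*b - 24
(5) = w + 6*x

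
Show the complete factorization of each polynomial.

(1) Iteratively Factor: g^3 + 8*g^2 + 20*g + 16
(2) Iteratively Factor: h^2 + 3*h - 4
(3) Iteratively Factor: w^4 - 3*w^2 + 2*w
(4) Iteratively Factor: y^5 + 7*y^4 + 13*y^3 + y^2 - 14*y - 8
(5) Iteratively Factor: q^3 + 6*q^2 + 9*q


(1) = (g + 2)*(g^2 + 6*g + 8) = (g + 2)*(g + 4)*(g + 2)
(2) = (h + 4)*(h - 1)
(3) = (w - 1)*(w^3 + w^2 - 2*w) = (w - 1)*(w + 2)*(w^2 - w) = w*(w - 1)*(w + 2)*(w - 1)
(4) = (y + 4)*(y^4 + 3*y^3 + y^2 - 3*y - 2) = (y + 1)*(y + 4)*(y^3 + 2*y^2 - y - 2) = (y - 1)*(y + 1)*(y + 4)*(y^2 + 3*y + 2) = (y - 1)*(y + 1)*(y + 2)*(y + 4)*(y + 1)
(5) = (q)*(q^2 + 6*q + 9) = q*(q + 3)*(q + 3)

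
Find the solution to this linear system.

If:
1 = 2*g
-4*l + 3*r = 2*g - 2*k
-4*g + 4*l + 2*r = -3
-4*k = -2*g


Then:
g = 1/2
k = 1/4
l = -1/5
r = -1/10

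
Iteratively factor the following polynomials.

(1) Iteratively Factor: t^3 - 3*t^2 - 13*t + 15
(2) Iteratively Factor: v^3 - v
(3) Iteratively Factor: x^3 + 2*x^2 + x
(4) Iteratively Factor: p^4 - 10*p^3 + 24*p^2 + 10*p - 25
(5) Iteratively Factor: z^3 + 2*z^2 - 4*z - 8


(1) = (t + 3)*(t^2 - 6*t + 5) = (t - 5)*(t + 3)*(t - 1)
(2) = (v + 1)*(v^2 - v) = (v - 1)*(v + 1)*(v)
(3) = (x)*(x^2 + 2*x + 1) = x*(x + 1)*(x + 1)
(4) = (p - 1)*(p^3 - 9*p^2 + 15*p + 25) = (p - 1)*(p + 1)*(p^2 - 10*p + 25) = (p - 5)*(p - 1)*(p + 1)*(p - 5)
(5) = (z - 2)*(z^2 + 4*z + 4) = (z - 2)*(z + 2)*(z + 2)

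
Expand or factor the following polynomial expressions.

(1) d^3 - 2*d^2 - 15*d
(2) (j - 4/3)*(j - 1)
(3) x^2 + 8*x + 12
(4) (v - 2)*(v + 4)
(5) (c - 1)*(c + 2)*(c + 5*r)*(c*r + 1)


(1) = d*(d - 5)*(d + 3)
(2) = j^2 - 7*j/3 + 4/3
(3) = (x + 2)*(x + 6)
(4) = v^2 + 2*v - 8
(5) = c^4*r + 5*c^3*r^2 + c^3*r + c^3 + 5*c^2*r^2 + 3*c^2*r + c^2 - 10*c*r^2 + 5*c*r - 2*c - 10*r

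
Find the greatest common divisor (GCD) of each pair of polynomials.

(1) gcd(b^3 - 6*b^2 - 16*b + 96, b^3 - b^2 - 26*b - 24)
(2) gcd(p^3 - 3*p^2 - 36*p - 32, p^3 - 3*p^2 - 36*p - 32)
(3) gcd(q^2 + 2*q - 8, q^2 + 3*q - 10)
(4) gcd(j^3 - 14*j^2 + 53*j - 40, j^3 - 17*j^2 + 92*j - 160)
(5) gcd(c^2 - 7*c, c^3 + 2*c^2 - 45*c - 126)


(1) = gcd((b - 6)*(b - 4)*(b + 4), (b - 6)*(b + 1)*(b + 4)) = b^2 - 2*b - 24
(2) = p^3 - 3*p^2 - 36*p - 32
(3) = q - 2
(4) = gcd((j - 8)*(j - 5)*(j - 1), (j - 8)*(j - 5)*(j - 4)) = j^2 - 13*j + 40
(5) = gcd(c*(c - 7), (c - 7)*(c + 3)*(c + 6)) = c - 7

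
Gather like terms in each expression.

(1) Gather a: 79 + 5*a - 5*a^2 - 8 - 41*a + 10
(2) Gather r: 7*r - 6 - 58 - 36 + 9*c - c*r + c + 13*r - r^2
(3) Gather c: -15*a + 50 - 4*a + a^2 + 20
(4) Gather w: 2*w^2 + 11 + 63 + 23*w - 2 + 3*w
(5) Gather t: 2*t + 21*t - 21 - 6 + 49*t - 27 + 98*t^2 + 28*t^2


(1) = -5*a^2 - 36*a + 81
(2) = 10*c - r^2 + r*(20 - c) - 100
(3) = a^2 - 19*a + 70
(4) = 2*w^2 + 26*w + 72
(5) = 126*t^2 + 72*t - 54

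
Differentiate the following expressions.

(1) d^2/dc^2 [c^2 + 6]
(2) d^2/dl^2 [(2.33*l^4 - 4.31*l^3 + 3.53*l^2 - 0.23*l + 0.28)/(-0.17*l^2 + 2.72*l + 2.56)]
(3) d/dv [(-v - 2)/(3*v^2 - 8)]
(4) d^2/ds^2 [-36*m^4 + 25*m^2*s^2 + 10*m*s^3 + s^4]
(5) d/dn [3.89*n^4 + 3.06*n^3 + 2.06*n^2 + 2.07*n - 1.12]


(1) = 2
(2) = (-0.134674*l^6 + 6.464352*l^5 - 97.345536*l^4 - 195.313714*l^3 - 12.436392*l^2 + 170.853504*l - 53.858304)/(0.004913*l^6 - 0.235824*l^5 + 3.551232*l^4 - 13.021184*l^3 - 53.477376*l^2 - 53.477376*l - 16.777216)
(3) = (-3*v^2 + 6*v*(v + 2) + 8)/(3*v^2 - 8)^2
(4) = 50*m^2 + 60*m*s + 12*s^2
(5) = 15.56*n^3 + 9.18*n^2 + 4.12*n + 2.07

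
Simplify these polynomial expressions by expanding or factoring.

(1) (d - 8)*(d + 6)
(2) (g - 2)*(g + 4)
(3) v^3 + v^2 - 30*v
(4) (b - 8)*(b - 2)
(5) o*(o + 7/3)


(1) = d^2 - 2*d - 48
(2) = g^2 + 2*g - 8
(3) = v*(v - 5)*(v + 6)
(4) = b^2 - 10*b + 16
(5) = o^2 + 7*o/3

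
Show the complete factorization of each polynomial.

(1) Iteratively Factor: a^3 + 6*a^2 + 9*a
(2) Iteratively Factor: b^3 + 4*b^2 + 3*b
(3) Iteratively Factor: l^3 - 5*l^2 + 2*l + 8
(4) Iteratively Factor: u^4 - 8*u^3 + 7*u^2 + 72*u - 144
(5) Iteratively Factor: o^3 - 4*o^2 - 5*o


(1) = (a)*(a^2 + 6*a + 9) = a*(a + 3)*(a + 3)
(2) = (b + 3)*(b^2 + b) = (b + 1)*(b + 3)*(b)
(3) = (l + 1)*(l^2 - 6*l + 8) = (l - 2)*(l + 1)*(l - 4)
(4) = (u + 3)*(u^3 - 11*u^2 + 40*u - 48) = (u - 4)*(u + 3)*(u^2 - 7*u + 12) = (u - 4)*(u - 3)*(u + 3)*(u - 4)
(5) = (o + 1)*(o^2 - 5*o) = o*(o + 1)*(o - 5)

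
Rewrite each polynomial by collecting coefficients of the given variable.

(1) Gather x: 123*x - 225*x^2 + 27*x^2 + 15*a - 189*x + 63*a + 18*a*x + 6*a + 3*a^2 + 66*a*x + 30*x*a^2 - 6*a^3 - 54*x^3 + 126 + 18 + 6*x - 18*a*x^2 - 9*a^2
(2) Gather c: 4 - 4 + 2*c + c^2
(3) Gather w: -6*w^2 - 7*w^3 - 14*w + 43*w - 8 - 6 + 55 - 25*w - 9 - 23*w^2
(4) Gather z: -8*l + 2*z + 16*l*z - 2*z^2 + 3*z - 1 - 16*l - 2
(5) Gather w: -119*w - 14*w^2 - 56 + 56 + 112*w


(1) = -6*a^3 - 6*a^2 + 84*a - 54*x^3 + x^2*(-18*a - 198) + x*(30*a^2 + 84*a - 60) + 144
(2) = c^2 + 2*c
(3) = -7*w^3 - 29*w^2 + 4*w + 32
(4) = -24*l - 2*z^2 + z*(16*l + 5) - 3
(5) = -14*w^2 - 7*w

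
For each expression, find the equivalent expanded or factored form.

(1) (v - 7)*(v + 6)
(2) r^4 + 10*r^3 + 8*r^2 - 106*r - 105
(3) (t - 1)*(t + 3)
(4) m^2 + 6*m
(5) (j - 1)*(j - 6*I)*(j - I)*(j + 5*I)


(1) = v^2 - v - 42
(2) = (r - 3)*(r + 1)*(r + 5)*(r + 7)
(3) = t^2 + 2*t - 3
(4) = m*(m + 6)
(5) = j^4 - j^3 - 2*I*j^3 + 29*j^2 + 2*I*j^2 - 29*j - 30*I*j + 30*I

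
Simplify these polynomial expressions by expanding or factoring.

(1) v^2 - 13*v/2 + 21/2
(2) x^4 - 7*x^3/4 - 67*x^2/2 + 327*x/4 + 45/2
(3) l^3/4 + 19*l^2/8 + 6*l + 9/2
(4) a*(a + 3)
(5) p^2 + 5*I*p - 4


(1) = (v - 7/2)*(v - 3)
(2) = (x - 5)*(x - 3)*(x + 1/4)*(x + 6)
(3) = (l/4 + 1/2)*(l + 3/2)*(l + 6)
(4) = a^2 + 3*a
(5) = (p + I)*(p + 4*I)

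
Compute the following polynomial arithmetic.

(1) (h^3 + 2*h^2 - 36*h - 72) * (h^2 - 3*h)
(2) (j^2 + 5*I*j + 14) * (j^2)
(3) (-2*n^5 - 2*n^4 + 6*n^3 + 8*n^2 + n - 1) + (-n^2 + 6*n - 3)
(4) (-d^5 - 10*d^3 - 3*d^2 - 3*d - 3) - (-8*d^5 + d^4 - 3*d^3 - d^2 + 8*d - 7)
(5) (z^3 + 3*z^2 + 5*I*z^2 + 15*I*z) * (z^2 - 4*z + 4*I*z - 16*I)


(1) = h^5 - h^4 - 42*h^3 + 36*h^2 + 216*h
(2) = j^4 + 5*I*j^3 + 14*j^2
(3) = -2*n^5 - 2*n^4 + 6*n^3 + 7*n^2 + 7*n - 4
(4) = 7*d^5 - d^4 - 7*d^3 - 2*d^2 - 11*d + 4
(5) = z^5 - z^4 + 9*I*z^4 - 32*z^3 - 9*I*z^3 + 20*z^2 - 108*I*z^2 + 240*z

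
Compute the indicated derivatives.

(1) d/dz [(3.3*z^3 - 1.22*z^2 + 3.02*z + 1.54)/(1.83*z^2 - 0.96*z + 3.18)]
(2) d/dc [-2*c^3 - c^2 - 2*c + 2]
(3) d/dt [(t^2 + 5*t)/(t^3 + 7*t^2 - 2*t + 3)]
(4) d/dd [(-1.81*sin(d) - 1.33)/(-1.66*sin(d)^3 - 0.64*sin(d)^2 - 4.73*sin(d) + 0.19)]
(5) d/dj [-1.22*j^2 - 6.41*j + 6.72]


(1) = (6.039*z^4 - 6.336*z^3 + 27.1266*z^2 - 13.3956*z + 11.082)/(3.3489*z^4 - 3.5136*z^3 + 12.5604*z^2 - 6.1056*z + 10.1124)
(2) = -6*c^2 - 2*c - 2
(3) = (-t^4 - 10*t^3 - 37*t^2 + 6*t + 15)/(t^6 + 14*t^5 + 45*t^4 - 22*t^3 + 46*t^2 - 12*t + 9)
(4) = (-6.2093*sin(d) + 1.5023*sin(3*d) + 3.8909*cos(2*d) - 10.5257)*cos(d)/(1.66*sin(d)^3 + 0.64*sin(d)^2 + 4.73*sin(d) - 0.19)^2
(5) = -2.44*j - 6.41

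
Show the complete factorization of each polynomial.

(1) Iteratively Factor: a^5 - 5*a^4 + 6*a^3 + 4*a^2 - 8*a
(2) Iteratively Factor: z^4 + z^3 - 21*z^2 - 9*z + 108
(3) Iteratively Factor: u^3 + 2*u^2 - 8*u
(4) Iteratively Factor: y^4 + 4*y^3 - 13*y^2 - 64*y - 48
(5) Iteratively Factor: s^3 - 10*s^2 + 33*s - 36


(1) = (a - 2)*(a^4 - 3*a^3 + 4*a) = (a - 2)*(a + 1)*(a^3 - 4*a^2 + 4*a) = (a - 2)^2*(a + 1)*(a^2 - 2*a) = a*(a - 2)^2*(a + 1)*(a - 2)
(2) = (z + 4)*(z^3 - 3*z^2 - 9*z + 27) = (z - 3)*(z + 4)*(z^2 - 9) = (z - 3)^2*(z + 4)*(z + 3)
(3) = (u + 4)*(u^2 - 2*u) = u*(u + 4)*(u - 2)
(4) = (y + 1)*(y^3 + 3*y^2 - 16*y - 48) = (y + 1)*(y + 4)*(y^2 - y - 12) = (y + 1)*(y + 3)*(y + 4)*(y - 4)
(5) = (s - 3)*(s^2 - 7*s + 12) = (s - 3)^2*(s - 4)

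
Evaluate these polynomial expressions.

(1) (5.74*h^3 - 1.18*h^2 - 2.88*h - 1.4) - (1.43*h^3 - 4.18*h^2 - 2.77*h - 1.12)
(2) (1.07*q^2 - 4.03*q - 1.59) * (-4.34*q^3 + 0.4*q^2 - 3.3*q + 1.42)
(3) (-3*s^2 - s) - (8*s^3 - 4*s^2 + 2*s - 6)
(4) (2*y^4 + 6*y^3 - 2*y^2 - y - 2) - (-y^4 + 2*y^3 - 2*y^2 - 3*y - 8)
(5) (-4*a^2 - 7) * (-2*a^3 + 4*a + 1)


(1) = 4.31*h^3 + 3.0*h^2 - 0.11*h - 0.28
(2) = -4.6438*q^5 + 17.9182*q^4 + 1.7576*q^3 + 14.1824*q^2 - 0.4756*q - 2.2578
(3) = -8*s^3 + s^2 - 3*s + 6
(4) = 3*y^4 + 4*y^3 + 2*y + 6
(5) = 8*a^5 - 2*a^3 - 4*a^2 - 28*a - 7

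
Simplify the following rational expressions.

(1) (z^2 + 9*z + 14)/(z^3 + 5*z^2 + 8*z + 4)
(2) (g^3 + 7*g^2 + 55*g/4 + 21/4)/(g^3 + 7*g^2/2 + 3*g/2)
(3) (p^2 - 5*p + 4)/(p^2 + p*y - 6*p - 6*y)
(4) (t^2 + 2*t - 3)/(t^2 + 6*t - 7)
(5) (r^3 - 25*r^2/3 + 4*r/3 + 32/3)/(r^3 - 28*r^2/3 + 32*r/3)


(1) = (z + 7)/(z^2 + 3*z + 2)
(2) = (2*g + 7)/(2*g)
(3) = (p^2 - 5*p + 4)/(p^2 + p*y - 6*p - 6*y)
(4) = (t + 3)/(t + 7)
(5) = (r + 1)/r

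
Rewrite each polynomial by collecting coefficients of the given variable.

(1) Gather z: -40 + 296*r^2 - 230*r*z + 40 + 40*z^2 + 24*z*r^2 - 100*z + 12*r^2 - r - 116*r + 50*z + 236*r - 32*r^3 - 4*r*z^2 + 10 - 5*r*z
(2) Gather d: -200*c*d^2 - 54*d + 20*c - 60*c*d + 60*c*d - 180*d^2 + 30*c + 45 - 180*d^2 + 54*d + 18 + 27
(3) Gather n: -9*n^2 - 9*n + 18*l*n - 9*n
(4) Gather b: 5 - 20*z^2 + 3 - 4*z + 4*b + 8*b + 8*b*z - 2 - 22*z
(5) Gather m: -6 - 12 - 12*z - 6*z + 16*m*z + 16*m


(1) = -32*r^3 + 308*r^2 + 119*r + z^2*(40 - 4*r) + z*(24*r^2 - 235*r - 50) + 10
(2) = 50*c + d^2*(-200*c - 360) + 90
(3) = -9*n^2 + n*(18*l - 18)
(4) = b*(8*z + 12) - 20*z^2 - 26*z + 6
(5) = m*(16*z + 16) - 18*z - 18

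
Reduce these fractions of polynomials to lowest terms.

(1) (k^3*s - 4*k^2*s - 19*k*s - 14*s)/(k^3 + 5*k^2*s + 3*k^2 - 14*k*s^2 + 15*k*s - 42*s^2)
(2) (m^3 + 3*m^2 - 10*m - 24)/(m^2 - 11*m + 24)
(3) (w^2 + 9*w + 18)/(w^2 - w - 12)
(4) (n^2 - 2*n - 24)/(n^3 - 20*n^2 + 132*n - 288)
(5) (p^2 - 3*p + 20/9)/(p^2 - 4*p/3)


(1) = (-k^3*s + 4*k^2*s + 19*k*s + 14*s)/(-k^3 - 5*k^2*s - 3*k^2 + 14*k*s^2 - 15*k*s + 42*s^2)
(2) = (m^2 + 6*m + 8)/(m - 8)
(3) = (w + 6)/(w - 4)
(4) = (n + 4)/(n^2 - 14*n + 48)
(5) = (3*p - 5)/(3*p)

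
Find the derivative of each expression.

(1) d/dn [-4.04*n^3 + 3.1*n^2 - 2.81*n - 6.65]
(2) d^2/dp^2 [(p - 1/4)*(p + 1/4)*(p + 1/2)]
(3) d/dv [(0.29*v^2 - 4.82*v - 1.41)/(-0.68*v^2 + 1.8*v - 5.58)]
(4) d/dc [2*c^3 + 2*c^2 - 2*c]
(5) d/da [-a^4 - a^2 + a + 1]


(1) = -12.12*n^2 + 6.2*n - 2.81
(2) = 6*p + 1
(3) = (-2.7556*v^2 - 5.154*v + 29.4336)/(0.4624*v^4 - 2.448*v^3 + 10.8288*v^2 - 20.088*v + 31.1364)
(4) = 6*c^2 + 4*c - 2
(5) = -4*a^3 - 2*a + 1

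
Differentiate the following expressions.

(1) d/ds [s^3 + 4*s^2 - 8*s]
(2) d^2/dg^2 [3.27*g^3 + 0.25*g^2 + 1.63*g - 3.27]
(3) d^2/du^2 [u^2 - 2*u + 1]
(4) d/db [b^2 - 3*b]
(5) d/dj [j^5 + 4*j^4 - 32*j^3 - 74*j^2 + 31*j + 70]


(1) = 3*s^2 + 8*s - 8
(2) = 19.62*g + 0.5
(3) = 2
(4) = 2*b - 3
(5) = 5*j^4 + 16*j^3 - 96*j^2 - 148*j + 31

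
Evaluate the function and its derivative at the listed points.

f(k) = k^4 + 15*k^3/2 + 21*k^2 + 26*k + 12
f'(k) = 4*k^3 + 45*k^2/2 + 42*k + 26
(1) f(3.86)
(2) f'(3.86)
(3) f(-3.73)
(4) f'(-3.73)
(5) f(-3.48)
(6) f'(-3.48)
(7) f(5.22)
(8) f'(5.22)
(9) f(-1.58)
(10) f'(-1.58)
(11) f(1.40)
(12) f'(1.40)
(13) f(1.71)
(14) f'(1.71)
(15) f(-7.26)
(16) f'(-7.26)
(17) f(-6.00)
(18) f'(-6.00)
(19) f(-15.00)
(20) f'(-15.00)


(1) = 1078.59
(2) = 753.41
(3) = 11.55
(4) = -25.20
(5) = 6.42
(6) = -16.25
(7) = 2529.19
(8) = 1427.28
(9) = -0.01
(10) = 0.03
(11) = 113.98
(12) = 139.88
(13) = 163.92
(14) = 183.61
(15) = 838.26
(16) = -623.63
(17) = 288.00
(18) = -280.00
(19) = 29659.50
(20) = -9041.50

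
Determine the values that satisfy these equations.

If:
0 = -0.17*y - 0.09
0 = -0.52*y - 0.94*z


Then:
y = -0.53
z = 0.29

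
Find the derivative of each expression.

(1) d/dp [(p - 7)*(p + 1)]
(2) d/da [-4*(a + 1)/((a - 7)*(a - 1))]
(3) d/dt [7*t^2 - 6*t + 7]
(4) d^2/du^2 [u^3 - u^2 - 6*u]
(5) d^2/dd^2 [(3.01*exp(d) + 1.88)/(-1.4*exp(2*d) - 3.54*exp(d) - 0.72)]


(1) = 2*p - 6
(2) = 4*(a^2 + 2*a - 15)/(a^4 - 16*a^3 + 78*a^2 - 112*a + 49)
(3) = 14*t - 6
(4) = 6*u - 2
(5) = (-5.8996*exp(4*d) + 0.17836*exp(3*d) - 9.74736*exp(2*d) - 8.30736*exp(d) + 3.23136)*exp(d)/(2.744*exp(6*d) + 20.8152*exp(5*d) + 56.86632*exp(4*d) + 65.771784*exp(3*d) + 29.245536*exp(2*d) + 5.505408*exp(d) + 0.373248)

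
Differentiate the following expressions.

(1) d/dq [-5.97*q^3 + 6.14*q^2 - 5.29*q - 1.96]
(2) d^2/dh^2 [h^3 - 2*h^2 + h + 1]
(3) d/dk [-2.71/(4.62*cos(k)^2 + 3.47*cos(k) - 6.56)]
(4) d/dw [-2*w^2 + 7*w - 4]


(1) = -17.91*q^2 + 12.28*q - 5.29
(2) = 6*h - 4
(3) = -(25.0404*cos(k) + 9.4037)*sin(k)/(4.62*cos(k)^2 + 3.47*cos(k) - 6.56)^2
(4) = 7 - 4*w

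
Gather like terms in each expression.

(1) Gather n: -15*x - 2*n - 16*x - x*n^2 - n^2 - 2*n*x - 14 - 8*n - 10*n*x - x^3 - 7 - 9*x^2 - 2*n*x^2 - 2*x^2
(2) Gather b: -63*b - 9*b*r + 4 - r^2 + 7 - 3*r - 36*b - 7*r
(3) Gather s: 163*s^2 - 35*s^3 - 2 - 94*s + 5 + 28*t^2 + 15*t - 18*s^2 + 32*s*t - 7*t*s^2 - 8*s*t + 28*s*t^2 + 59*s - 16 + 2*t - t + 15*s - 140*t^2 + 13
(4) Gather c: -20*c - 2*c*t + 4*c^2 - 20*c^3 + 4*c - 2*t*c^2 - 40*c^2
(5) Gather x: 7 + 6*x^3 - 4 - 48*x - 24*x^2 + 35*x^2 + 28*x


(1) = n^2*(-x - 1) + n*(-2*x^2 - 12*x - 10) - x^3 - 11*x^2 - 31*x - 21
(2) = b*(-9*r - 99) - r^2 - 10*r + 11
(3) = -35*s^3 + s^2*(145 - 7*t) + s*(28*t^2 + 24*t - 20) - 112*t^2 + 16*t
(4) = -20*c^3 + c^2*(-2*t - 36) + c*(-2*t - 16)
(5) = 6*x^3 + 11*x^2 - 20*x + 3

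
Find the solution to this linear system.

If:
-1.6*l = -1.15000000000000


Then:
l = 0.72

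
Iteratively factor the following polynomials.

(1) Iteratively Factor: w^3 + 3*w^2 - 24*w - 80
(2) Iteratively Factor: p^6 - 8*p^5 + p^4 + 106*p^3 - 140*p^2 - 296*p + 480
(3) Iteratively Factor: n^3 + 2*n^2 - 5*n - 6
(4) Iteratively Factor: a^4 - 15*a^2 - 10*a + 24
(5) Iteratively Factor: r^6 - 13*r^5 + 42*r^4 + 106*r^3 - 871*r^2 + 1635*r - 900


(1) = (w + 4)*(w^2 - w - 20) = (w + 4)^2*(w - 5)
(2) = (p + 3)*(p^5 - 11*p^4 + 34*p^3 + 4*p^2 - 152*p + 160) = (p - 4)*(p + 3)*(p^4 - 7*p^3 + 6*p^2 + 28*p - 40) = (p - 4)*(p - 2)*(p + 3)*(p^3 - 5*p^2 - 4*p + 20) = (p - 4)*(p - 2)*(p + 2)*(p + 3)*(p^2 - 7*p + 10) = (p - 5)*(p - 4)*(p - 2)*(p + 2)*(p + 3)*(p - 2)
(3) = (n - 2)*(n^2 + 4*n + 3) = (n - 2)*(n + 3)*(n + 1)
(4) = (a - 4)*(a^3 + 4*a^2 + a - 6) = (a - 4)*(a + 3)*(a^2 + a - 2) = (a - 4)*(a + 2)*(a + 3)*(a - 1)
(5) = (r - 5)*(r^5 - 8*r^4 + 2*r^3 + 116*r^2 - 291*r + 180) = (r - 5)^2*(r^4 - 3*r^3 - 13*r^2 + 51*r - 36) = (r - 5)^2*(r - 3)*(r^3 - 13*r + 12) = (r - 5)^2*(r - 3)*(r - 1)*(r^2 + r - 12) = (r - 5)^2*(r - 3)*(r - 1)*(r + 4)*(r - 3)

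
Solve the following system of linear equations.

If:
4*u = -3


Then:
u = -3/4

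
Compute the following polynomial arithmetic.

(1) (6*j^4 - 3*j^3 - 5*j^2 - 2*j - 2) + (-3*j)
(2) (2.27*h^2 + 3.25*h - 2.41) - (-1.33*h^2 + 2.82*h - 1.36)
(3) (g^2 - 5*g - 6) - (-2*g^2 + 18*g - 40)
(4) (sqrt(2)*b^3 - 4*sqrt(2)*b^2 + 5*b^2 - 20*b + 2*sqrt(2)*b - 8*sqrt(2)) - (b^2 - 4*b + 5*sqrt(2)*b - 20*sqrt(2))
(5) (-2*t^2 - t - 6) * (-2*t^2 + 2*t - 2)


(1) = 6*j^4 - 3*j^3 - 5*j^2 - 5*j - 2
(2) = 3.6*h^2 + 0.43*h - 1.05
(3) = 3*g^2 - 23*g + 34
(4) = sqrt(2)*b^3 - 4*sqrt(2)*b^2 + 4*b^2 - 16*b - 3*sqrt(2)*b + 12*sqrt(2)
(5) = 4*t^4 - 2*t^3 + 14*t^2 - 10*t + 12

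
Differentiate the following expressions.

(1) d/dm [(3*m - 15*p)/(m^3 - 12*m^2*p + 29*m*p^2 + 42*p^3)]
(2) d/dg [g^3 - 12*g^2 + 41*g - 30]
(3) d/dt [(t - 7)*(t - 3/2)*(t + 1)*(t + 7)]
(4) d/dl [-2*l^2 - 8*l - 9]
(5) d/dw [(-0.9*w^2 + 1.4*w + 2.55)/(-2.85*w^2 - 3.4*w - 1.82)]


(1) = 3*(m^3 - 12*m^2*p + 29*m*p^2 + 42*p^3 - (m - 5*p)*(3*m^2 - 24*m*p + 29*p^2))/(m^3 - 12*m^2*p + 29*m*p^2 + 42*p^3)^2
(2) = 3*g^2 - 24*g + 41
(3) = 4*t^3 - 3*t^2/2 - 101*t + 49/2
(4) = -4*l - 8
(5) = (7.05*w^2 + 17.811*w + 6.122)/(8.1225*w^4 + 19.38*w^3 + 21.934*w^2 + 12.376*w + 3.3124)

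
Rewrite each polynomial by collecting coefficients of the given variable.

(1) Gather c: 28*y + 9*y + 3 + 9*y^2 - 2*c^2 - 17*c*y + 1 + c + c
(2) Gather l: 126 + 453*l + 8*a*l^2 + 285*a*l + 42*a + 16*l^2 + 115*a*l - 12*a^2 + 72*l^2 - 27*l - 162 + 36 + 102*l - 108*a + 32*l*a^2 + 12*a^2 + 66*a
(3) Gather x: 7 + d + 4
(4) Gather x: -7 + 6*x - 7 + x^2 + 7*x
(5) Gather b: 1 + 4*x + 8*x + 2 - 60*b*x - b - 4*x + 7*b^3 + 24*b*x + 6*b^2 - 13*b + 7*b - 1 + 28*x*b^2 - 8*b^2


(1) = -2*c^2 + c*(2 - 17*y) + 9*y^2 + 37*y + 4
(2) = l^2*(8*a + 88) + l*(32*a^2 + 400*a + 528)
(3) = d + 11
(4) = x^2 + 13*x - 14
(5) = 7*b^3 + b^2*(28*x - 2) + b*(-36*x - 7) + 8*x + 2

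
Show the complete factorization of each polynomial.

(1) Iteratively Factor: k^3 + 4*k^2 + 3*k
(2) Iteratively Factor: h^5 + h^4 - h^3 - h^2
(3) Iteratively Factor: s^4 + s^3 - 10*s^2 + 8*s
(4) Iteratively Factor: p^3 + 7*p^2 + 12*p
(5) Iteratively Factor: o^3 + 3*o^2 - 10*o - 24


(1) = (k + 1)*(k^2 + 3*k) = k*(k + 1)*(k + 3)
(2) = (h)*(h^4 + h^3 - h^2 - h) = h^2*(h^3 + h^2 - h - 1) = h^2*(h + 1)*(h^2 - 1) = h^2*(h + 1)^2*(h - 1)
(3) = (s - 1)*(s^3 + 2*s^2 - 8*s) = s*(s - 1)*(s^2 + 2*s - 8) = s*(s - 2)*(s - 1)*(s + 4)
(4) = (p + 4)*(p^2 + 3*p) = (p + 3)*(p + 4)*(p)
(5) = (o - 3)*(o^2 + 6*o + 8) = (o - 3)*(o + 2)*(o + 4)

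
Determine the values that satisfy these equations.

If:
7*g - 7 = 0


Then:
g = 1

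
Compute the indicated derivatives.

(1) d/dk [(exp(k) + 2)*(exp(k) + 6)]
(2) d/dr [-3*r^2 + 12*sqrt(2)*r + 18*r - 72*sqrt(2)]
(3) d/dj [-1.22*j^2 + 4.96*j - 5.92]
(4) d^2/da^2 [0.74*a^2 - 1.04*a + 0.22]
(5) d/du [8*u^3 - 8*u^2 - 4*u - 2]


(1) = 2*(exp(k) + 4)*exp(k)
(2) = -6*r + 12*sqrt(2) + 18
(3) = 4.96 - 2.44*j
(4) = 1.48000000000000
(5) = 24*u^2 - 16*u - 4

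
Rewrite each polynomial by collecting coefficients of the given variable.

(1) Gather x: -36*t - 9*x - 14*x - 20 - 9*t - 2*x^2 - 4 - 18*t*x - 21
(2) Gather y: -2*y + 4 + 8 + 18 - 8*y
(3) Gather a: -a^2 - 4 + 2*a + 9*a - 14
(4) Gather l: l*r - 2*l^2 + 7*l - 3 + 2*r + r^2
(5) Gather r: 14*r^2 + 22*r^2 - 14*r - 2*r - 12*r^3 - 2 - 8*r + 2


(1) = -45*t - 2*x^2 + x*(-18*t - 23) - 45
(2) = 30 - 10*y
(3) = -a^2 + 11*a - 18
(4) = -2*l^2 + l*(r + 7) + r^2 + 2*r - 3
(5) = -12*r^3 + 36*r^2 - 24*r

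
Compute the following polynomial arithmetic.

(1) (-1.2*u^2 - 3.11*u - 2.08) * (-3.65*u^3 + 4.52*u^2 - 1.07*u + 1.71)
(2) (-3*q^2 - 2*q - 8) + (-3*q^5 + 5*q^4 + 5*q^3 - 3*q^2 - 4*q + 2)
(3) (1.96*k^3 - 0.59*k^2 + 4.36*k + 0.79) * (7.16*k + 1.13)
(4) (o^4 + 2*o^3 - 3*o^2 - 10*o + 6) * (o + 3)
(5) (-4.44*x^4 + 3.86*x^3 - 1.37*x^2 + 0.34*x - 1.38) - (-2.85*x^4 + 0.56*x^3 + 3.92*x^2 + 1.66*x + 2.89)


(1) = 4.38*u^5 + 5.9275*u^4 - 5.1812*u^3 - 8.1259*u^2 - 3.0925*u - 3.5568
(2) = -3*q^5 + 5*q^4 + 5*q^3 - 6*q^2 - 6*q - 6
(3) = 14.0336*k^4 - 2.0096*k^3 + 30.5509*k^2 + 10.5832*k + 0.8927
(4) = o^5 + 5*o^4 + 3*o^3 - 19*o^2 - 24*o + 18
(5) = -1.59*x^4 + 3.3*x^3 - 5.29*x^2 - 1.32*x - 4.27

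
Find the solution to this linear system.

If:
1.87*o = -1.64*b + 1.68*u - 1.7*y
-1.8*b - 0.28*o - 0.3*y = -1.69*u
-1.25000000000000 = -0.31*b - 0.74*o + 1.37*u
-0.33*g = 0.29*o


Then:
b = -0.631234867073352*y - 1.13529659438878
g = 0.826001042429538*y + 0.093615251578442
o = -0.939932220695682*y - 0.10652770007202
u = -0.650534782560251*y - 1.22684119876921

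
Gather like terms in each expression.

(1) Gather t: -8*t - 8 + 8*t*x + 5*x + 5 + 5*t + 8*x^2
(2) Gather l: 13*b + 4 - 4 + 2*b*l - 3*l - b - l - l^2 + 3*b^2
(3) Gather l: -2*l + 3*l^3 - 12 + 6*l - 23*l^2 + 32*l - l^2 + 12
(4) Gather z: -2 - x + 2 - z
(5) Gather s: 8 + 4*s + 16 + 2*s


(1) = t*(8*x - 3) + 8*x^2 + 5*x - 3
(2) = 3*b^2 + 12*b - l^2 + l*(2*b - 4)
(3) = 3*l^3 - 24*l^2 + 36*l
(4) = -x - z
(5) = 6*s + 24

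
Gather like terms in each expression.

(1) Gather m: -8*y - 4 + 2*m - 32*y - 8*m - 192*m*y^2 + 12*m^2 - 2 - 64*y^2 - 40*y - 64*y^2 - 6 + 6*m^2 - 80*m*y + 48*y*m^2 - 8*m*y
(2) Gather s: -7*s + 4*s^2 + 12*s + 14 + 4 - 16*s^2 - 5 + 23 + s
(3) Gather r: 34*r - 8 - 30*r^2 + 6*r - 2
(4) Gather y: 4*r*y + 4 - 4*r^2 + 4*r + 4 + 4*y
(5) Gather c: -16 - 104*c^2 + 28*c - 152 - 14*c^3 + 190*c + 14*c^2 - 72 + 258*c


(1) = m^2*(48*y + 18) + m*(-192*y^2 - 88*y - 6) - 128*y^2 - 80*y - 12
(2) = -12*s^2 + 6*s + 36
(3) = -30*r^2 + 40*r - 10
(4) = -4*r^2 + 4*r + y*(4*r + 4) + 8
(5) = -14*c^3 - 90*c^2 + 476*c - 240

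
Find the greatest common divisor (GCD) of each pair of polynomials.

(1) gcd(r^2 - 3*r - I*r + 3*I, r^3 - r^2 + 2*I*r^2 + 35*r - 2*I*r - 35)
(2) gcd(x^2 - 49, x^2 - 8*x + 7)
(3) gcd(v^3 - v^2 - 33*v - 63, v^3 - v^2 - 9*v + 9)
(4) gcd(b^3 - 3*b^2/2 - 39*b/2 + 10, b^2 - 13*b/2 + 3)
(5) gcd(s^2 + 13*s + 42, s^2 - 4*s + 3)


(1) = gcd((r - 3)*(r - I), (r - 1)*(r - 5*I)*(r + 7*I)) = 1
(2) = x - 7
(3) = v + 3
(4) = gcd((b - 5)*(b - 1/2)*(b + 4), (b - 6)*(b - 1/2)) = b - 1/2
(5) = 1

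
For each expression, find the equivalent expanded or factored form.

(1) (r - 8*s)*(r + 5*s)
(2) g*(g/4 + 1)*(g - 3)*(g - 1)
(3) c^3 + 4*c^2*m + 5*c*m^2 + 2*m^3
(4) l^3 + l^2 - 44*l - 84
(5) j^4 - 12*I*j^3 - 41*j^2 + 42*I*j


(1) = r^2 - 3*r*s - 40*s^2
(2) = g^4/4 - 13*g^2/4 + 3*g
(3) = (c + m)^2*(c + 2*m)
(4) = (l - 7)*(l + 2)*(l + 6)
(5) = j*(j - 7*I)*(j - 3*I)*(j - 2*I)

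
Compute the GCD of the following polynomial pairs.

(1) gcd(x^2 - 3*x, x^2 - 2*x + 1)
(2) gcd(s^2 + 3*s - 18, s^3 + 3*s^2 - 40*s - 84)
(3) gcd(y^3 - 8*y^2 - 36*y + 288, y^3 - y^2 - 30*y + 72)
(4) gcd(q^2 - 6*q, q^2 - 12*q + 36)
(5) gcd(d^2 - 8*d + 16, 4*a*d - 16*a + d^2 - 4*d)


(1) = 1
(2) = gcd((s - 3)*(s + 6), (s - 6)*(s + 2)*(s + 7)) = 1
(3) = y + 6
(4) = q - 6
(5) = gcd((d - 4)^2, (4*a + d)*(d - 4)) = d - 4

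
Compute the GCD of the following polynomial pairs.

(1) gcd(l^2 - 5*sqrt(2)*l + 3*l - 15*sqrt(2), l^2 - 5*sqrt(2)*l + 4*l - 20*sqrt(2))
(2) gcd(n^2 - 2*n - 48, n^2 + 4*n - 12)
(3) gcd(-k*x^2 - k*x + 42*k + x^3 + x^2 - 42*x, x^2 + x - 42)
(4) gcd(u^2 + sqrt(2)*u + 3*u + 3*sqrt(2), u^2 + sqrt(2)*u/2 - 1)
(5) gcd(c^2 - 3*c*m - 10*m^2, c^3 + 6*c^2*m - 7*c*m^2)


(1) = l - 5*sqrt(2)
(2) = gcd((n - 8)*(n + 6), (n - 2)*(n + 6)) = n + 6
(3) = gcd((-k + x)*(x - 6)*(x + 7), (x - 6)*(x + 7)) = x^2 + x - 42
(4) = gcd((u + 3)*(u + sqrt(2)), (u - sqrt(2)/2)*(u + sqrt(2))) = u + sqrt(2)
(5) = 1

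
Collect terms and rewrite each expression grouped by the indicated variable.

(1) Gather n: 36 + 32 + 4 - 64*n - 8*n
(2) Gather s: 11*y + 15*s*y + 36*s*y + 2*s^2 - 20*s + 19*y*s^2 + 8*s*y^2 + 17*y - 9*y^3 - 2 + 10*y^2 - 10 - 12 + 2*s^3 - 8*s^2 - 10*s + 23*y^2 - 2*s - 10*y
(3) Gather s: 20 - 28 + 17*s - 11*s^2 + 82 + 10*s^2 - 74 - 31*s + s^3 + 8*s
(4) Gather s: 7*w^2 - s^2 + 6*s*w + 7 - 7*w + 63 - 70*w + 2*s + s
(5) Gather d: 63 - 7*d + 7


(1) = 72 - 72*n
(2) = 2*s^3 + s^2*(19*y - 6) + s*(8*y^2 + 51*y - 32) - 9*y^3 + 33*y^2 + 18*y - 24
(3) = s^3 - s^2 - 6*s
(4) = -s^2 + s*(6*w + 3) + 7*w^2 - 77*w + 70
(5) = 70 - 7*d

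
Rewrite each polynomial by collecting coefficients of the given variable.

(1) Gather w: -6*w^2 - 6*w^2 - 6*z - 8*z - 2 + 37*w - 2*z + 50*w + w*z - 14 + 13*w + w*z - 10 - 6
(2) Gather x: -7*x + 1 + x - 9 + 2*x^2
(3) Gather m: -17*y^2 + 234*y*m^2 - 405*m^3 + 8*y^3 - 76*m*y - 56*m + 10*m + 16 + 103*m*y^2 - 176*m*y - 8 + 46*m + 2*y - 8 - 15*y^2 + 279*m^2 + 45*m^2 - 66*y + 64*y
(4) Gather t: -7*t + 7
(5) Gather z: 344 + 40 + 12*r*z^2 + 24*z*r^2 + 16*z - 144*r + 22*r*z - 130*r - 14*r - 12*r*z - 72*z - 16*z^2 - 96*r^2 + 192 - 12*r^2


(1) = -12*w^2 + w*(2*z + 100) - 16*z - 32
(2) = 2*x^2 - 6*x - 8
(3) = -405*m^3 + m^2*(234*y + 324) + m*(103*y^2 - 252*y) + 8*y^3 - 32*y^2
(4) = 7 - 7*t
(5) = -108*r^2 - 288*r + z^2*(12*r - 16) + z*(24*r^2 + 10*r - 56) + 576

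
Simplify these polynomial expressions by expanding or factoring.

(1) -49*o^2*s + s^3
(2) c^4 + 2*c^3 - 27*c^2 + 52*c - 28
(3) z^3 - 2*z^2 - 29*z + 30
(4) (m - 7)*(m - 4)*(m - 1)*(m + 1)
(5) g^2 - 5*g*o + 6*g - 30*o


(1) = s*(-7*o + s)*(7*o + s)
(2) = (c - 2)^2*(c - 1)*(c + 7)
(3) = (z - 6)*(z - 1)*(z + 5)
(4) = m^4 - 11*m^3 + 27*m^2 + 11*m - 28
(5) = (g + 6)*(g - 5*o)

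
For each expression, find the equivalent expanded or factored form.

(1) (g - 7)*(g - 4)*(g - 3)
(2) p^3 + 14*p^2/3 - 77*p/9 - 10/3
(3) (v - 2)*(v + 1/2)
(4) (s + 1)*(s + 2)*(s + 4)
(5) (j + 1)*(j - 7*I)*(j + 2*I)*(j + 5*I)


(1) = g^3 - 14*g^2 + 61*g - 84
(2) = (p - 5/3)*(p + 1/3)*(p + 6)
(3) = v^2 - 3*v/2 - 1
(4) = s^3 + 7*s^2 + 14*s + 8
(5) = j^4 + j^3 + 39*j^2 + 39*j + 70*I*j + 70*I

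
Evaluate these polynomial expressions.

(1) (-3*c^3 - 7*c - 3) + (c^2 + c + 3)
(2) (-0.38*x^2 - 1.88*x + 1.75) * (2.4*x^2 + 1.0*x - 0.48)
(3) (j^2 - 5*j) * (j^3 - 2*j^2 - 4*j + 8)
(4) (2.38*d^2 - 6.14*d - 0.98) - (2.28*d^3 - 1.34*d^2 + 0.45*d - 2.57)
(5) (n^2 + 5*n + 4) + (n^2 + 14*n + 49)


(1) = -3*c^3 + c^2 - 6*c
(2) = -0.912*x^4 - 4.892*x^3 + 2.5024*x^2 + 2.6524*x - 0.84
(3) = j^5 - 7*j^4 + 6*j^3 + 28*j^2 - 40*j
(4) = -2.28*d^3 + 3.72*d^2 - 6.59*d + 1.59
(5) = 2*n^2 + 19*n + 53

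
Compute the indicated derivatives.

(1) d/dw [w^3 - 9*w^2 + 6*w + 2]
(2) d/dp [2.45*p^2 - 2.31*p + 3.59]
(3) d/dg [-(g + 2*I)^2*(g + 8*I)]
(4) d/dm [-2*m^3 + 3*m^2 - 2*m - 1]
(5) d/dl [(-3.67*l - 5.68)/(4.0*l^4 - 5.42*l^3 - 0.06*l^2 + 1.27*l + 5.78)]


(1) = 3*w^2 - 18*w + 6
(2) = 4.9*p - 2.31
(3) = -3*g^2 - 24*I*g + 36
(4) = -6*m^2 + 6*m - 2
(5) = (44.04*l^4 + 51.0972*l^3 - 92.577*l^2 - 0.6816*l - 13.999)/(16.0*l^8 - 43.36*l^7 + 28.8964*l^6 + 10.8104*l^5 + 32.4768*l^4 - 62.8076*l^3 + 0.9193*l^2 + 14.6812*l + 33.4084)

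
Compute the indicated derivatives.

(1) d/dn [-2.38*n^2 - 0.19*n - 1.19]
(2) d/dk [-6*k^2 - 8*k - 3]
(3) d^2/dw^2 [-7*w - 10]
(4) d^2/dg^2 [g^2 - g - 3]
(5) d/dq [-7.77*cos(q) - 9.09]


(1) = -4.76*n - 0.19
(2) = -12*k - 8
(3) = 0
(4) = 2
(5) = 7.77*sin(q)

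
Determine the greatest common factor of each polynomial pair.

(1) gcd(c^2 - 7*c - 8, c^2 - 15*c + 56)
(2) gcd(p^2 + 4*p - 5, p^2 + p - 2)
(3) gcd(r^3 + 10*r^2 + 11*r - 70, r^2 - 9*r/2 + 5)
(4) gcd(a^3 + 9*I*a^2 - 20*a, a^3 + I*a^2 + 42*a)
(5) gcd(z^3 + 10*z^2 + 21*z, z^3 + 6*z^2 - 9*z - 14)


(1) = gcd((c - 8)*(c + 1), (c - 8)*(c - 7)) = c - 8
(2) = p - 1
(3) = r - 2
(4) = gcd(a*(a + 4*I)*(a + 5*I), a*(a - 6*I)*(a + 7*I)) = a
(5) = z + 7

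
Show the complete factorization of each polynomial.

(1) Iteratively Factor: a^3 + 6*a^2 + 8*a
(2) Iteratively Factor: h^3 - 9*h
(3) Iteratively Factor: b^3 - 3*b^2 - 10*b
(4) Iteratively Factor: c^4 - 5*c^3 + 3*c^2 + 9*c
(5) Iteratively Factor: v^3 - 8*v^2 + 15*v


(1) = (a + 4)*(a^2 + 2*a) = (a + 2)*(a + 4)*(a)
(2) = (h + 3)*(h^2 - 3*h) = h*(h + 3)*(h - 3)
(3) = (b + 2)*(b^2 - 5*b) = (b - 5)*(b + 2)*(b)
(4) = (c + 1)*(c^3 - 6*c^2 + 9*c) = (c - 3)*(c + 1)*(c^2 - 3*c) = c*(c - 3)*(c + 1)*(c - 3)
(5) = (v)*(v^2 - 8*v + 15) = v*(v - 3)*(v - 5)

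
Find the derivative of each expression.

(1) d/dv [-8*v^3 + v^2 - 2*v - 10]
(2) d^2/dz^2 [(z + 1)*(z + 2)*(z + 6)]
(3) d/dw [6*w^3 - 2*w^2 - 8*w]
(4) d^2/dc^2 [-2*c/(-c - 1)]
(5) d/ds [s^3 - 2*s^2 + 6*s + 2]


(1) = -24*v^2 + 2*v - 2
(2) = 6*z + 18
(3) = 18*w^2 - 4*w - 8
(4) = -4/(c + 1)^3
(5) = 3*s^2 - 4*s + 6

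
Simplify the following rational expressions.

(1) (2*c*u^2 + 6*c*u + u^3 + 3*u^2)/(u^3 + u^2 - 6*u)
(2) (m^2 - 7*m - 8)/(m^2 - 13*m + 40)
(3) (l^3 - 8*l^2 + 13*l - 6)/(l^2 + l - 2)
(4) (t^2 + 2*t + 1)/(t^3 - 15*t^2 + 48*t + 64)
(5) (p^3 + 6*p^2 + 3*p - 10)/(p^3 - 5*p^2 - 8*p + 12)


(1) = (2*c + u)/(u - 2)
(2) = (m + 1)/(m - 5)
(3) = (l^2 - 7*l + 6)/(l + 2)
(4) = (t + 1)/(t^2 - 16*t + 64)
(5) = (p + 5)/(p - 6)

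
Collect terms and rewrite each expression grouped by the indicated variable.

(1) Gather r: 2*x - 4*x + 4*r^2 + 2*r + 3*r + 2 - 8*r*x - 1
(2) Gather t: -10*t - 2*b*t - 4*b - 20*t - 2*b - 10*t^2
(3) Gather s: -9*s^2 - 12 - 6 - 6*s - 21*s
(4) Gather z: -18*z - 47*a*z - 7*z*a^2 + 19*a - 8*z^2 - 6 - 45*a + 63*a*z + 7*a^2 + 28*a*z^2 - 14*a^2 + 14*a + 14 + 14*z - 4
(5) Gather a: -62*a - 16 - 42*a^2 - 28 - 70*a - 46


(1) = 4*r^2 + r*(5 - 8*x) - 2*x + 1
(2) = -6*b - 10*t^2 + t*(-2*b - 30)
(3) = -9*s^2 - 27*s - 18
(4) = -7*a^2 - 12*a + z^2*(28*a - 8) + z*(-7*a^2 + 16*a - 4) + 4
(5) = -42*a^2 - 132*a - 90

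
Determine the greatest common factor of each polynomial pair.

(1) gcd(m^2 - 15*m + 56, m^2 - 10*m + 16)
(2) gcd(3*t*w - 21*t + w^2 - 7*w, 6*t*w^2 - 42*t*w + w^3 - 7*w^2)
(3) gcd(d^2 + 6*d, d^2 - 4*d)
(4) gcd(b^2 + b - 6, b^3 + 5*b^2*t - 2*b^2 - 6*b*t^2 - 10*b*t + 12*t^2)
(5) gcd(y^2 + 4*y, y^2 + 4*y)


(1) = m - 8
(2) = w - 7
(3) = d
(4) = gcd((b - 2)*(b + 3), (b - 2)*(b - t)*(b + 6*t)) = b - 2
(5) = y^2 + 4*y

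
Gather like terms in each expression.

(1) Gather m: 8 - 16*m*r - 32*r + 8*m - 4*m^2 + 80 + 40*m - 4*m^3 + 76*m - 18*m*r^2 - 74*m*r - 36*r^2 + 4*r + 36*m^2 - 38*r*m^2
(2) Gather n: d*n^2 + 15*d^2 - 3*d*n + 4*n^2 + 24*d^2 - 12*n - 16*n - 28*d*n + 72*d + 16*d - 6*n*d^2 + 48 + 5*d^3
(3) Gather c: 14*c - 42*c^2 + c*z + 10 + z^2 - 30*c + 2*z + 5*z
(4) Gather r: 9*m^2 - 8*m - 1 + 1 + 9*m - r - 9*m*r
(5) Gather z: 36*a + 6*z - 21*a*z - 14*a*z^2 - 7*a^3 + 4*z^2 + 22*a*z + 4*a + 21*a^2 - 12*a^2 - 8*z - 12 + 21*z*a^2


(1) = -4*m^3 + m^2*(32 - 38*r) + m*(-18*r^2 - 90*r + 124) - 36*r^2 - 28*r + 88
(2) = 5*d^3 + 39*d^2 + 88*d + n^2*(d + 4) + n*(-6*d^2 - 31*d - 28) + 48
(3) = -42*c^2 + c*(z - 16) + z^2 + 7*z + 10
(4) = 9*m^2 + m + r*(-9*m - 1)
(5) = -7*a^3 + 9*a^2 + 40*a + z^2*(4 - 14*a) + z*(21*a^2 + a - 2) - 12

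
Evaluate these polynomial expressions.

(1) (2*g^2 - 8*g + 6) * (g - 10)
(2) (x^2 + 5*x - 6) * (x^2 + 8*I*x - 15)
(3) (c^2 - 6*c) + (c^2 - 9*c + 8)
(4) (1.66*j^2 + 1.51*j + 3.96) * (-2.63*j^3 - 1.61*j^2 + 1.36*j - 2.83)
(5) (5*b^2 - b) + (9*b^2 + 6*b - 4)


(1) = 2*g^3 - 28*g^2 + 86*g - 60
(2) = x^4 + 5*x^3 + 8*I*x^3 - 21*x^2 + 40*I*x^2 - 75*x - 48*I*x + 90
(3) = 2*c^2 - 15*c + 8
(4) = -4.3658*j^5 - 6.6439*j^4 - 10.5883*j^3 - 9.0198*j^2 + 1.1123*j - 11.2068
(5) = 14*b^2 + 5*b - 4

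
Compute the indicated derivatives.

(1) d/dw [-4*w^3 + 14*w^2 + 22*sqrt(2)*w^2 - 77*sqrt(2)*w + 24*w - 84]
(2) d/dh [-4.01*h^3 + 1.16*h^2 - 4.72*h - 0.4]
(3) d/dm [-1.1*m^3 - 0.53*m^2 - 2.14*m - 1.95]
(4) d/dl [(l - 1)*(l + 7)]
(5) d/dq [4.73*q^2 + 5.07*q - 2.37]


(1) = -12*w^2 + 28*w + 44*sqrt(2)*w - 77*sqrt(2) + 24
(2) = -12.03*h^2 + 2.32*h - 4.72
(3) = -3.3*m^2 - 1.06*m - 2.14
(4) = 2*l + 6
(5) = 9.46*q + 5.07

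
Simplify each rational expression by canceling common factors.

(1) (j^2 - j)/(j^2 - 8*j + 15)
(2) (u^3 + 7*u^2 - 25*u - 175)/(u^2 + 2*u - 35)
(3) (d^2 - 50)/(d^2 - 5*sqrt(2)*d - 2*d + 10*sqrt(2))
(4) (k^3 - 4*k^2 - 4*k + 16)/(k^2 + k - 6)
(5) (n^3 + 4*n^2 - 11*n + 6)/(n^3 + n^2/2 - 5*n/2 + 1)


(1) = (j^2 - j)/(j^2 - 8*j + 15)
(2) = u + 5
(3) = (d + 5*sqrt(2))/(d - 2)
(4) = (k^2 - 2*k - 8)/(k + 3)
(5) = (2*n^2 + 10*n - 12)/(2*n^2 + 3*n - 2)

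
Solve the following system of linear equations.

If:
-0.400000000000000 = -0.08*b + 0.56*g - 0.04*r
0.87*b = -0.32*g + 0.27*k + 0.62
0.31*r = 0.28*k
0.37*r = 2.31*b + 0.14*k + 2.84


Then:
b = -2.19
g = -1.77
k = -11.45
r = -10.35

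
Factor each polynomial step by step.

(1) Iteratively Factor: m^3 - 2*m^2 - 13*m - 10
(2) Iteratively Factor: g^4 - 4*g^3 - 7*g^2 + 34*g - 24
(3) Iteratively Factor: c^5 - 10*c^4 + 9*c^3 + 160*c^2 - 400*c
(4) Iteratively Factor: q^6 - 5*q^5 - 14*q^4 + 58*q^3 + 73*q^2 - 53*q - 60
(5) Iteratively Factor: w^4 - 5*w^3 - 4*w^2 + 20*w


(1) = (m + 1)*(m^2 - 3*m - 10) = (m - 5)*(m + 1)*(m + 2)
(2) = (g - 2)*(g^3 - 2*g^2 - 11*g + 12) = (g - 2)*(g - 1)*(g^2 - g - 12) = (g - 4)*(g - 2)*(g - 1)*(g + 3)
(3) = (c - 5)*(c^4 - 5*c^3 - 16*c^2 + 80*c) = (c - 5)*(c - 4)*(c^3 - c^2 - 20*c) = c*(c - 5)*(c - 4)*(c^2 - c - 20) = c*(c - 5)^2*(c - 4)*(c + 4)
(4) = (q + 1)*(q^5 - 6*q^4 - 8*q^3 + 66*q^2 + 7*q - 60) = (q - 5)*(q + 1)*(q^4 - q^3 - 13*q^2 + q + 12) = (q - 5)*(q + 1)^2*(q^3 - 2*q^2 - 11*q + 12) = (q - 5)*(q + 1)^2*(q + 3)*(q^2 - 5*q + 4) = (q - 5)*(q - 1)*(q + 1)^2*(q + 3)*(q - 4)
(5) = (w)*(w^3 - 5*w^2 - 4*w + 20) = w*(w + 2)*(w^2 - 7*w + 10) = w*(w - 5)*(w + 2)*(w - 2)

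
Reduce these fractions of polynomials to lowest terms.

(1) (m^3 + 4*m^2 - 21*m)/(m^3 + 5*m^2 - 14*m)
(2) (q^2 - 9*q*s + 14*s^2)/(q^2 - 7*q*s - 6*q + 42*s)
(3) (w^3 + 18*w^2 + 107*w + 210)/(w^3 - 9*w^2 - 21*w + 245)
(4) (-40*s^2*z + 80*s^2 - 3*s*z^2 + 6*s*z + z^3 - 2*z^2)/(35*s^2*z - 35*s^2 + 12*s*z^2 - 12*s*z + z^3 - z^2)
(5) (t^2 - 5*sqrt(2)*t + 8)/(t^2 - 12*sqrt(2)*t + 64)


(1) = (m - 3)/(m - 2)
(2) = (q - 2*s)/(q - 6)
(3) = (w^2 + 13*w + 42)/(w^2 - 14*w + 49)
(4) = (-8*s*z + 16*s + z^2 - 2*z)/(7*s*z - 7*s + z^2 - z)
(5) = (t - sqrt(2))/(t - 8*sqrt(2))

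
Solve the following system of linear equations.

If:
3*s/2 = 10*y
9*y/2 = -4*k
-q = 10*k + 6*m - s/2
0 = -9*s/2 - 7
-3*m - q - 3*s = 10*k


Then:
k = 21/80
m = -49/27
q = 539/72
s = -14/9
y = -7/30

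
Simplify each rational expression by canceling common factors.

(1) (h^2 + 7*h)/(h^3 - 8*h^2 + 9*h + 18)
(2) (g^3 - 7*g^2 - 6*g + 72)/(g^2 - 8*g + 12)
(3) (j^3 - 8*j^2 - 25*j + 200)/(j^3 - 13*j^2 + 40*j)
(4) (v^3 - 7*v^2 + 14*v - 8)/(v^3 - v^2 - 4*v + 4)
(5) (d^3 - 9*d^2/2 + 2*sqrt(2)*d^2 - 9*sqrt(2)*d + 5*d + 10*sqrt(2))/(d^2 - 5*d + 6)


(1) = (h^2 + 7*h)/(h^3 - 8*h^2 + 9*h + 18)
(2) = (g^2 - g - 12)/(g - 2)
(3) = (j + 5)/j
(4) = (v - 4)/(v + 2)
(5) = (2*d^2 + d*(-5 + 4*sqrt(2)) - 10*sqrt(2))/(2*d - 6)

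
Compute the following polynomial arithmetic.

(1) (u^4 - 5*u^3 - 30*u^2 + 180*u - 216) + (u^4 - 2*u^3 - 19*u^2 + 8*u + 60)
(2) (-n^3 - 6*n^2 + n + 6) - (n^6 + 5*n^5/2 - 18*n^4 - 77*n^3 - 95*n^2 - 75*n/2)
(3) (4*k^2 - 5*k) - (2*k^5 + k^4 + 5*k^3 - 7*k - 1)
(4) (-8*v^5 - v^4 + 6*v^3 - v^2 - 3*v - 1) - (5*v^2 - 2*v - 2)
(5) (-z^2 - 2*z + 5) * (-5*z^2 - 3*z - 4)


(1) = 2*u^4 - 7*u^3 - 49*u^2 + 188*u - 156
(2) = -n^6 - 5*n^5/2 + 18*n^4 + 76*n^3 + 89*n^2 + 77*n/2 + 6
(3) = -2*k^5 - k^4 - 5*k^3 + 4*k^2 + 2*k + 1
(4) = -8*v^5 - v^4 + 6*v^3 - 6*v^2 - v + 1
(5) = 5*z^4 + 13*z^3 - 15*z^2 - 7*z - 20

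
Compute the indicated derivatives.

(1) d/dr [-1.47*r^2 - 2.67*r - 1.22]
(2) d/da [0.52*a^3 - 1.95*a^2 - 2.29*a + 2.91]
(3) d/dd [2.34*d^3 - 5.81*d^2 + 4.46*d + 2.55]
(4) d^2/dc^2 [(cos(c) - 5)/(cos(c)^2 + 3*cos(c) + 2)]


(1) = -2.94*r - 2.67
(2) = 1.56*a^2 - 3.9*a - 2.29
(3) = 7.02*d^2 - 11.62*d + 4.46
(4) = (-9*(1 - cos(2*c))^2*cos(c) + 23*(1 - cos(2*c))^2 - 365*cos(c) + 54*cos(2*c) + 51*cos(3*c) + 2*cos(5*c) - 366)/(4*(cos(c) + 1)^3*(cos(c) + 2)^3)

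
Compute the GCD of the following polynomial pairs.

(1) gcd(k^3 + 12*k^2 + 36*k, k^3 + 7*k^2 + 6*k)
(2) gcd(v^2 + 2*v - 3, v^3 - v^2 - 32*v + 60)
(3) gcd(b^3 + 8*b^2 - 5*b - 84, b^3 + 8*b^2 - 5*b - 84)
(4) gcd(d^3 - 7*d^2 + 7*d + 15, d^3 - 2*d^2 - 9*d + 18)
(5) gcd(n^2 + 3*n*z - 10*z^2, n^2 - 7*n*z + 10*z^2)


(1) = gcd(k*(k + 6)^2, k*(k + 1)*(k + 6)) = k^2 + 6*k
(2) = gcd((v - 1)*(v + 3), (v - 5)*(v - 2)*(v + 6)) = 1
(3) = gcd((b - 3)*(b + 4)*(b + 7), (b - 3)*(b + 4)*(b + 7)) = b^3 + 8*b^2 - 5*b - 84
(4) = gcd((d - 5)*(d - 3)*(d + 1), (d - 3)*(d - 2)*(d + 3)) = d - 3
(5) = -n + 2*z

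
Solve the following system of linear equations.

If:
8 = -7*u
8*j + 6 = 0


Then:
j = -3/4
u = -8/7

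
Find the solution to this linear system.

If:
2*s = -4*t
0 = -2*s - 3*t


Then:
s = 0
t = 0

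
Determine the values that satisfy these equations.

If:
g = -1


Then:
g = -1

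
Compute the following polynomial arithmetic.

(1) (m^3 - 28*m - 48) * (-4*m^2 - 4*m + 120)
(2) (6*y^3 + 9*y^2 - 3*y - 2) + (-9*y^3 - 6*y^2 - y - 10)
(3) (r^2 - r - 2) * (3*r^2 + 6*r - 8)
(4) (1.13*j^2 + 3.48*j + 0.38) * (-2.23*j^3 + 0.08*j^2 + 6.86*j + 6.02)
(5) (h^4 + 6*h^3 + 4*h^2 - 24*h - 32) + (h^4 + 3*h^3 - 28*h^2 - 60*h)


(1) = -4*m^5 - 4*m^4 + 232*m^3 + 304*m^2 - 3168*m - 5760
(2) = -3*y^3 + 3*y^2 - 4*y - 12
(3) = 3*r^4 + 3*r^3 - 20*r^2 - 4*r + 16
(4) = -2.5199*j^5 - 7.67*j^4 + 7.1828*j^3 + 30.7058*j^2 + 23.5564*j + 2.2876
(5) = 2*h^4 + 9*h^3 - 24*h^2 - 84*h - 32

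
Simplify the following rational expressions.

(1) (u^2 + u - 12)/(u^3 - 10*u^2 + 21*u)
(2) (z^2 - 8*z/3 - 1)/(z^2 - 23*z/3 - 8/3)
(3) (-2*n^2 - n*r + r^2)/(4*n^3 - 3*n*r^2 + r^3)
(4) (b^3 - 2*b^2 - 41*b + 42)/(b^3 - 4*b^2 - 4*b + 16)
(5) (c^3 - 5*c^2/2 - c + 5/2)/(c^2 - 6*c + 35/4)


(1) = (u + 4)/(u^2 - 7*u)
(2) = (z - 3)/(z - 8)
(3) = 1/(-2*n + r)
(4) = (b^3 - 2*b^2 - 41*b + 42)/(b^3 - 4*b^2 - 4*b + 16)
(5) = (2*c^2 - 2)/(2*c - 7)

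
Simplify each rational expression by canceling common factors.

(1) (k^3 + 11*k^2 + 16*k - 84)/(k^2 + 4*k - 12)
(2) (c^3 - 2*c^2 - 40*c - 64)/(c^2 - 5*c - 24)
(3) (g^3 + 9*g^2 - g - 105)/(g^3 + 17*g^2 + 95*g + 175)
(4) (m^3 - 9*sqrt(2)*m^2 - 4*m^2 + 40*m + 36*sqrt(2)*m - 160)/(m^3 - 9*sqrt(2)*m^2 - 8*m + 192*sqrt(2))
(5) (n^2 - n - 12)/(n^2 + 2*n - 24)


(1) = k + 7
(2) = (c^2 + 6*c + 8)/(c + 3)
(3) = (g - 3)/(g + 5)
(4) = (m^2 + m*(-5*sqrt(2) - 4) + 20*sqrt(2))/(m^2 - 5*sqrt(2)*m - 48)
(5) = (n + 3)/(n + 6)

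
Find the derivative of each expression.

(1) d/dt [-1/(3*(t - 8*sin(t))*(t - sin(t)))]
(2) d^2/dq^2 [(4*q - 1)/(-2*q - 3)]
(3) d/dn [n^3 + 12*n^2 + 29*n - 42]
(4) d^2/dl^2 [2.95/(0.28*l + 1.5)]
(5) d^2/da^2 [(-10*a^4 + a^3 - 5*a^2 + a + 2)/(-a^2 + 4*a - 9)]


(1) = (-9*t*cos(t) + 2*t - 9*sin(t) + 8*sin(2*t))/(3*(t - 8*sin(t))^2*(t - sin(t))^2)
(2) = 56/(2*q + 3)^3
(3) = 3*n^2 + 24*n + 29
(4) = 0.46256/(0.28*l + 1.5)^3
(5) = 2*(10*a^6 - 120*a^5 + 750*a^4 - 2868*a^3 + 4827*a^2 - 192*a + 355)/(a^6 - 12*a^5 + 75*a^4 - 280*a^3 + 675*a^2 - 972*a + 729)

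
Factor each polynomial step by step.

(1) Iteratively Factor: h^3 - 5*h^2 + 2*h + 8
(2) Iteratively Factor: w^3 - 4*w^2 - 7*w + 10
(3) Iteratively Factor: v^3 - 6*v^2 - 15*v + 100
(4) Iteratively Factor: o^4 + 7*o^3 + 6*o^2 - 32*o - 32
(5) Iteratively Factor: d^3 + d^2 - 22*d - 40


(1) = (h - 2)*(h^2 - 3*h - 4) = (h - 4)*(h - 2)*(h + 1)
(2) = (w - 1)*(w^2 - 3*w - 10) = (w - 1)*(w + 2)*(w - 5)
(3) = (v - 5)*(v^2 - v - 20) = (v - 5)*(v + 4)*(v - 5)
(4) = (o + 1)*(o^3 + 6*o^2 - 32) = (o + 1)*(o + 4)*(o^2 + 2*o - 8) = (o - 2)*(o + 1)*(o + 4)*(o + 4)
(5) = (d - 5)*(d^2 + 6*d + 8) = (d - 5)*(d + 4)*(d + 2)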